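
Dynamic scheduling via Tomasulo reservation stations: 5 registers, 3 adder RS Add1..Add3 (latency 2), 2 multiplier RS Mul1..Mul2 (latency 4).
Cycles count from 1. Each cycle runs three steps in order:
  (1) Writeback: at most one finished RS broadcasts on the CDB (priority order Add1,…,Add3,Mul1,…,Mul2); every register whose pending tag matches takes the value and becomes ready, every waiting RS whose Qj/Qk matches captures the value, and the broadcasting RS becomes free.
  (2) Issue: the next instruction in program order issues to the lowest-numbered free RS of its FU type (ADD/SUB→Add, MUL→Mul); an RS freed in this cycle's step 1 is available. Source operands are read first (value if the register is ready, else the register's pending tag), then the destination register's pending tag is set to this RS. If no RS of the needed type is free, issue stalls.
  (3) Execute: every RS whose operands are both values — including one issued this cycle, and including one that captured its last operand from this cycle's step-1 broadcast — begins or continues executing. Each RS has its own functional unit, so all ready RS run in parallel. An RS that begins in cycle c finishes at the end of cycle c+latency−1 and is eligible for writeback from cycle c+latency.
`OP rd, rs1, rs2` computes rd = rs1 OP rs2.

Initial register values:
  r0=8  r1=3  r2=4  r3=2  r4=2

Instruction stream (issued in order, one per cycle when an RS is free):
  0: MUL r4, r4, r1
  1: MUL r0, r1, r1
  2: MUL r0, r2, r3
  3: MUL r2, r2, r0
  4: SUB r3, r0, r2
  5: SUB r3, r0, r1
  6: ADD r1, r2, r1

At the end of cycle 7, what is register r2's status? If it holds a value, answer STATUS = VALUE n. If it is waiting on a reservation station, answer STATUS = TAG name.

STATUS = TAG Mul2

cycle 1: issue MUL r4<-Mul1 // r0:8,r1:3,r2:4,r3:2,r4:Mul1
cycle 2: issue MUL r0<-Mul2 // r0:Mul2,r1:3,r2:4,r3:2,r4:Mul1
cycle 3: stall // r0:Mul2,r1:3,r2:4,r3:2,r4:Mul1
cycle 4: stall // r0:Mul2,r1:3,r2:4,r3:2,r4:Mul1
cycle 5: CDB Mul1=6; issue MUL r0<-Mul1 // r0:Mul1,r1:3,r2:4,r3:2,r4:6
cycle 6: CDB Mul2=9; issue MUL r2<-Mul2 // r0:Mul1,r1:3,r2:Mul2,r3:2,r4:6
cycle 7: issue SUB r3<-Add1 // r0:Mul1,r1:3,r2:Mul2,r3:Add1,r4:6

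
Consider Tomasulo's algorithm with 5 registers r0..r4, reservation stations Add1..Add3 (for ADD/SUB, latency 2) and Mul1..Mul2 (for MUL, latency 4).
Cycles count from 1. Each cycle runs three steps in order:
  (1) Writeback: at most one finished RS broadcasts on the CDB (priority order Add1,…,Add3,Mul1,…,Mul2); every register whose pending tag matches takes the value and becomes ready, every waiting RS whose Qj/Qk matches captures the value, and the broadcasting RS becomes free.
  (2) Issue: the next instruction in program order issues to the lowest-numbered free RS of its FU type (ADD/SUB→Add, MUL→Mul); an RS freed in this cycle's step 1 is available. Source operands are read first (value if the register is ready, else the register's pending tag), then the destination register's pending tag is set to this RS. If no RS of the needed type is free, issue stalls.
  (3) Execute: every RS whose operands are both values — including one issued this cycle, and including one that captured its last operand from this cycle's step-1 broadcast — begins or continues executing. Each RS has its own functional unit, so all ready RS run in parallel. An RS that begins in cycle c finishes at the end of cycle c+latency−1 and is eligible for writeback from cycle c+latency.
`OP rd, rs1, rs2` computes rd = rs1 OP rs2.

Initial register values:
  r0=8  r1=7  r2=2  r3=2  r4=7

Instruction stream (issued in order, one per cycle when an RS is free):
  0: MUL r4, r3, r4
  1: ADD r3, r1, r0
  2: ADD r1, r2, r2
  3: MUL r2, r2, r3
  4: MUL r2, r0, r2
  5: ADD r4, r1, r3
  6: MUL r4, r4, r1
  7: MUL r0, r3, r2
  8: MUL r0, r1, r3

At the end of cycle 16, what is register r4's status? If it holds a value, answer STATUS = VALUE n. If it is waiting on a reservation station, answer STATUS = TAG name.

cycle 1: issue MUL r4<-Mul1 // r0:8,r1:7,r2:2,r3:2,r4:Mul1
cycle 2: issue ADD r3<-Add1 // r0:8,r1:7,r2:2,r3:Add1,r4:Mul1
cycle 3: issue ADD r1<-Add2 // r0:8,r1:Add2,r2:2,r3:Add1,r4:Mul1
cycle 4: CDB Add1=15; issue MUL r2<-Mul2 // r0:8,r1:Add2,r2:Mul2,r3:15,r4:Mul1
cycle 5: CDB Add2=4; stall // r0:8,r1:4,r2:Mul2,r3:15,r4:Mul1
cycle 6: CDB Mul1=14; issue MUL r2<-Mul1 // r0:8,r1:4,r2:Mul1,r3:15,r4:14
cycle 7: issue ADD r4<-Add1 // r0:8,r1:4,r2:Mul1,r3:15,r4:Add1
cycle 8: CDB Mul2=30; issue MUL r4<-Mul2 // r0:8,r1:4,r2:Mul1,r3:15,r4:Mul2
cycle 9: CDB Add1=19; stall // r0:8,r1:4,r2:Mul1,r3:15,r4:Mul2
cycle 10: stall // r0:8,r1:4,r2:Mul1,r3:15,r4:Mul2
cycle 11: stall // r0:8,r1:4,r2:Mul1,r3:15,r4:Mul2
cycle 12: CDB Mul1=240; issue MUL r0<-Mul1 // r0:Mul1,r1:4,r2:240,r3:15,r4:Mul2
cycle 13: CDB Mul2=76; issue MUL r0<-Mul2 // r0:Mul2,r1:4,r2:240,r3:15,r4:76
cycle 14: - // r0:Mul2,r1:4,r2:240,r3:15,r4:76
cycle 15: - // r0:Mul2,r1:4,r2:240,r3:15,r4:76
cycle 16: CDB Mul1=3600 // r0:Mul2,r1:4,r2:240,r3:15,r4:76

STATUS = VALUE 76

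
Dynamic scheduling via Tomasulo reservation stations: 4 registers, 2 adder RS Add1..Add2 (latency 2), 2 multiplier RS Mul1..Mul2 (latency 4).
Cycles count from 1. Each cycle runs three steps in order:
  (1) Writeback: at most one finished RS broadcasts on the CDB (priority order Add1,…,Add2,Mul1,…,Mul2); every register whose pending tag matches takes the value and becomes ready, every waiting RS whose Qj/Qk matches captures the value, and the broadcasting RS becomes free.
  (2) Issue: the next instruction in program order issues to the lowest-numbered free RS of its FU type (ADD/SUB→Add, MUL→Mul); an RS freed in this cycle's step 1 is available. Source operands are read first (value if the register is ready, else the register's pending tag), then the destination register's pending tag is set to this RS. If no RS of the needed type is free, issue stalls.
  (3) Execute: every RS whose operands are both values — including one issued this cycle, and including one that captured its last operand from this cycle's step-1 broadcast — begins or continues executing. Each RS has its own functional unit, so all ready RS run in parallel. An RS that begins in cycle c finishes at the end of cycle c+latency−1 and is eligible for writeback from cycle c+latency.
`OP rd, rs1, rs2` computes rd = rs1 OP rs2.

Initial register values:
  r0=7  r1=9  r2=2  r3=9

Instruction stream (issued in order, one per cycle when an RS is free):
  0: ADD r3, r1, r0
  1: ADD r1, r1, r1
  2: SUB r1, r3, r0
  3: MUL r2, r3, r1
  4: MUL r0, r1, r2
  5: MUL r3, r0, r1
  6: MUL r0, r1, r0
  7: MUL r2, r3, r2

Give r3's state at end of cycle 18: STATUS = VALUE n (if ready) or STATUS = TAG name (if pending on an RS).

c1: issue ADD r3<-Add1 | r0:7,r1:9,r2:2,r3:Add1
c2: issue ADD r1<-Add2 | r0:7,r1:Add2,r2:2,r3:Add1
c3: CDB Add1=16; issue SUB r1<-Add1 | r0:7,r1:Add1,r2:2,r3:16
c4: CDB Add2=18; issue MUL r2<-Mul1 | r0:7,r1:Add1,r2:Mul1,r3:16
c5: CDB Add1=9; issue MUL r0<-Mul2 | r0:Mul2,r1:9,r2:Mul1,r3:16
c6: stall | r0:Mul2,r1:9,r2:Mul1,r3:16
c7: stall | r0:Mul2,r1:9,r2:Mul1,r3:16
c8: stall | r0:Mul2,r1:9,r2:Mul1,r3:16
c9: CDB Mul1=144; issue MUL r3<-Mul1 | r0:Mul2,r1:9,r2:144,r3:Mul1
c10: stall | r0:Mul2,r1:9,r2:144,r3:Mul1
c11: stall | r0:Mul2,r1:9,r2:144,r3:Mul1
c12: stall | r0:Mul2,r1:9,r2:144,r3:Mul1
c13: CDB Mul2=1296; issue MUL r0<-Mul2 | r0:Mul2,r1:9,r2:144,r3:Mul1
c14: stall | r0:Mul2,r1:9,r2:144,r3:Mul1
c15: stall | r0:Mul2,r1:9,r2:144,r3:Mul1
c16: stall | r0:Mul2,r1:9,r2:144,r3:Mul1
c17: CDB Mul1=11664; issue MUL r2<-Mul1 | r0:Mul2,r1:9,r2:Mul1,r3:11664
c18: CDB Mul2=11664 | r0:11664,r1:9,r2:Mul1,r3:11664

STATUS = VALUE 11664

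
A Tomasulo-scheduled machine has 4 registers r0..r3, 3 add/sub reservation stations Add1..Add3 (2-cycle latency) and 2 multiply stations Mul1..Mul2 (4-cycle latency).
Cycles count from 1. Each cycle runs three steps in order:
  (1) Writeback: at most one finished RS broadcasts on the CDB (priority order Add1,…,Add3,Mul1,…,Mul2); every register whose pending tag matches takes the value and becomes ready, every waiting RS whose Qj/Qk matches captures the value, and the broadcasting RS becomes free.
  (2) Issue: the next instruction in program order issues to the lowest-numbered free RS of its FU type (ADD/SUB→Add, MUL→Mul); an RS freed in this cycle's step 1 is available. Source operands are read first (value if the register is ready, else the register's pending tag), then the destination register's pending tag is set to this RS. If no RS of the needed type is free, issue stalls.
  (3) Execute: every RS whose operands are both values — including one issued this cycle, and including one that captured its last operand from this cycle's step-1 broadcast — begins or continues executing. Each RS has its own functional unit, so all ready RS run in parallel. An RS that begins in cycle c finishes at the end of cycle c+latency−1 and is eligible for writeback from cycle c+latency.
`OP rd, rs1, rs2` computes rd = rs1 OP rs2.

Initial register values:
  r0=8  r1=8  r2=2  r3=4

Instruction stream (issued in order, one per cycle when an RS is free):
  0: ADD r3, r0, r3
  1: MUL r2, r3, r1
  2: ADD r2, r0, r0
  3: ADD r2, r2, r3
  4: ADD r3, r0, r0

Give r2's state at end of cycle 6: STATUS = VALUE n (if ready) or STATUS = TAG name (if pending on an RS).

  c1: issue ADD r3<-Add1  regs: r0:8,r1:8,r2:2,r3:Add1
  c2: issue MUL r2<-Mul1  regs: r0:8,r1:8,r2:Mul1,r3:Add1
  c3: CDB Add1=12; issue ADD r2<-Add1  regs: r0:8,r1:8,r2:Add1,r3:12
  c4: issue ADD r2<-Add2  regs: r0:8,r1:8,r2:Add2,r3:12
  c5: CDB Add1=16; issue ADD r3<-Add1  regs: r0:8,r1:8,r2:Add2,r3:Add1
  c6: -  regs: r0:8,r1:8,r2:Add2,r3:Add1

STATUS = TAG Add2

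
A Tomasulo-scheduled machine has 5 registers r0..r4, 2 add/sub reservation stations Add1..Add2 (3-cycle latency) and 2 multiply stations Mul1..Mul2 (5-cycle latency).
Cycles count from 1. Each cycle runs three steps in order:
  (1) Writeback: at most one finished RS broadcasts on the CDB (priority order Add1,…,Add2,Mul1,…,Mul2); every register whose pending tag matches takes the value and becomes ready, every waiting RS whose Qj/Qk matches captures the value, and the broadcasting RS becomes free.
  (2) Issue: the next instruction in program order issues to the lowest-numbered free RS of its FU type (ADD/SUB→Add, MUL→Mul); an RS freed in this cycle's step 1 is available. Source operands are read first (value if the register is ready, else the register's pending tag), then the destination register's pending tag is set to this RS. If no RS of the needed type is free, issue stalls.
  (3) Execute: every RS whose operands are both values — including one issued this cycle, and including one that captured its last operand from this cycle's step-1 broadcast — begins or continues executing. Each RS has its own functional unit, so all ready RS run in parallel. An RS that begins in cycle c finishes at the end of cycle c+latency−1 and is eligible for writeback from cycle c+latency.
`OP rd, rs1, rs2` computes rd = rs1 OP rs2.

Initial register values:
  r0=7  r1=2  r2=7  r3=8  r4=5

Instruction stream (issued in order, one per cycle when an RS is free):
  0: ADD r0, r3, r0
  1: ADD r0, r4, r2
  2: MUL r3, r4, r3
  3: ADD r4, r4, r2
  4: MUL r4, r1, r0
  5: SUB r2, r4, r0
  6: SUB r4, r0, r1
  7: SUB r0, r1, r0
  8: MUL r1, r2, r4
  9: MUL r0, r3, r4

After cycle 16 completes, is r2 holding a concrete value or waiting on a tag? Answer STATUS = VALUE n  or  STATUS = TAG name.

STATUS = VALUE 12

  c1: issue ADD r0<-Add1  regs: r0:Add1,r1:2,r2:7,r3:8,r4:5
  c2: issue ADD r0<-Add2  regs: r0:Add2,r1:2,r2:7,r3:8,r4:5
  c3: issue MUL r3<-Mul1  regs: r0:Add2,r1:2,r2:7,r3:Mul1,r4:5
  c4: CDB Add1=15; issue ADD r4<-Add1  regs: r0:Add2,r1:2,r2:7,r3:Mul1,r4:Add1
  c5: CDB Add2=12; issue MUL r4<-Mul2  regs: r0:12,r1:2,r2:7,r3:Mul1,r4:Mul2
  c6: issue SUB r2<-Add2  regs: r0:12,r1:2,r2:Add2,r3:Mul1,r4:Mul2
  c7: CDB Add1=12; issue SUB r4<-Add1  regs: r0:12,r1:2,r2:Add2,r3:Mul1,r4:Add1
  c8: CDB Mul1=40; stall  regs: r0:12,r1:2,r2:Add2,r3:40,r4:Add1
  c9: stall  regs: r0:12,r1:2,r2:Add2,r3:40,r4:Add1
  c10: CDB Add1=10; issue SUB r0<-Add1  regs: r0:Add1,r1:2,r2:Add2,r3:40,r4:10
  c11: CDB Mul2=24; issue MUL r1<-Mul1  regs: r0:Add1,r1:Mul1,r2:Add2,r3:40,r4:10
  c12: issue MUL r0<-Mul2  regs: r0:Mul2,r1:Mul1,r2:Add2,r3:40,r4:10
  c13: CDB Add1=-10  regs: r0:Mul2,r1:Mul1,r2:Add2,r3:40,r4:10
  c14: CDB Add2=12  regs: r0:Mul2,r1:Mul1,r2:12,r3:40,r4:10
  c15: -  regs: r0:Mul2,r1:Mul1,r2:12,r3:40,r4:10
  c16: -  regs: r0:Mul2,r1:Mul1,r2:12,r3:40,r4:10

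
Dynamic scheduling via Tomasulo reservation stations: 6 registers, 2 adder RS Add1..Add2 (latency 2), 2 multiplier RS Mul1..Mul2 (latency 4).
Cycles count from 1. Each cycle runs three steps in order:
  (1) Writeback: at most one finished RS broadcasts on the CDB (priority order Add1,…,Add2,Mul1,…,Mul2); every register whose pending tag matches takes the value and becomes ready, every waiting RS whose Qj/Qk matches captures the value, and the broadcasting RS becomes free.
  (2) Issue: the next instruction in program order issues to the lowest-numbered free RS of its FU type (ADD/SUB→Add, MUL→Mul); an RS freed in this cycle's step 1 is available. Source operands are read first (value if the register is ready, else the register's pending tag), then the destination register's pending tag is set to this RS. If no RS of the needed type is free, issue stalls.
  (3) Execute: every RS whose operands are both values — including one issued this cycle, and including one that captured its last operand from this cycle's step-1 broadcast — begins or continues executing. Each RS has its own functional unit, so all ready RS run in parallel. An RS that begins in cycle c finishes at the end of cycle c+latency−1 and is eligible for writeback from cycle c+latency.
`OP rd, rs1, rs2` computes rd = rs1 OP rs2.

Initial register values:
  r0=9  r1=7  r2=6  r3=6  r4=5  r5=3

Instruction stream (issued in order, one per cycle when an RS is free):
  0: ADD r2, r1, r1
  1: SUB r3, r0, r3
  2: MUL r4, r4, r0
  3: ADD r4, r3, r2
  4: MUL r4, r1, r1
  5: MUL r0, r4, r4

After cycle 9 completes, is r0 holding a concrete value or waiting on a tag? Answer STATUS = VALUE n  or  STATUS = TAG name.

STATUS = TAG Mul1

c1: issue ADD r2<-Add1 | r0:9,r1:7,r2:Add1,r3:6,r4:5,r5:3
c2: issue SUB r3<-Add2 | r0:9,r1:7,r2:Add1,r3:Add2,r4:5,r5:3
c3: CDB Add1=14; issue MUL r4<-Mul1 | r0:9,r1:7,r2:14,r3:Add2,r4:Mul1,r5:3
c4: CDB Add2=3; issue ADD r4<-Add1 | r0:9,r1:7,r2:14,r3:3,r4:Add1,r5:3
c5: issue MUL r4<-Mul2 | r0:9,r1:7,r2:14,r3:3,r4:Mul2,r5:3
c6: CDB Add1=17; stall | r0:9,r1:7,r2:14,r3:3,r4:Mul2,r5:3
c7: CDB Mul1=45; issue MUL r0<-Mul1 | r0:Mul1,r1:7,r2:14,r3:3,r4:Mul2,r5:3
c8: - | r0:Mul1,r1:7,r2:14,r3:3,r4:Mul2,r5:3
c9: CDB Mul2=49 | r0:Mul1,r1:7,r2:14,r3:3,r4:49,r5:3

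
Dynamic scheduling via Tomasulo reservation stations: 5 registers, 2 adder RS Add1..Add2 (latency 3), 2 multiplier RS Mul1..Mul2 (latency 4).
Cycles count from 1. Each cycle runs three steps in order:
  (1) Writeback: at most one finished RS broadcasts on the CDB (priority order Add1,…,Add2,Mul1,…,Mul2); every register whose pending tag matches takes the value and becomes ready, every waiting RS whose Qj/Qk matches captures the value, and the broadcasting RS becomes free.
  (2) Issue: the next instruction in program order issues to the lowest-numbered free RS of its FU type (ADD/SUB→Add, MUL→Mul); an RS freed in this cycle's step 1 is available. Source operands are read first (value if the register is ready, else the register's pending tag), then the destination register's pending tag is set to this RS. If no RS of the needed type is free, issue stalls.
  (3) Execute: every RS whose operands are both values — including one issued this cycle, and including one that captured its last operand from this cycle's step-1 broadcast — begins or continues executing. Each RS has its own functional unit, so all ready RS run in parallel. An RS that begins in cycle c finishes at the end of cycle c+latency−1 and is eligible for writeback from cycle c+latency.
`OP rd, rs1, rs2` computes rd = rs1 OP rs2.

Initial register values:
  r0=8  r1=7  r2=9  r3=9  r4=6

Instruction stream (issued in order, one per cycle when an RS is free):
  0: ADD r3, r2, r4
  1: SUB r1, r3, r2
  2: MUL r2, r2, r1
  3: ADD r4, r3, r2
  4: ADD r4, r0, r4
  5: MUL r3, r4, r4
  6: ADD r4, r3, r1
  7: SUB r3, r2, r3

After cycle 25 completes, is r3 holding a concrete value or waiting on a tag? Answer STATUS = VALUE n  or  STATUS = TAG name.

cycle 1: issue ADD r3<-Add1 // r0:8,r1:7,r2:9,r3:Add1,r4:6
cycle 2: issue SUB r1<-Add2 // r0:8,r1:Add2,r2:9,r3:Add1,r4:6
cycle 3: issue MUL r2<-Mul1 // r0:8,r1:Add2,r2:Mul1,r3:Add1,r4:6
cycle 4: CDB Add1=15; issue ADD r4<-Add1 // r0:8,r1:Add2,r2:Mul1,r3:15,r4:Add1
cycle 5: stall // r0:8,r1:Add2,r2:Mul1,r3:15,r4:Add1
cycle 6: stall // r0:8,r1:Add2,r2:Mul1,r3:15,r4:Add1
cycle 7: CDB Add2=6; issue ADD r4<-Add2 // r0:8,r1:6,r2:Mul1,r3:15,r4:Add2
cycle 8: issue MUL r3<-Mul2 // r0:8,r1:6,r2:Mul1,r3:Mul2,r4:Add2
cycle 9: stall // r0:8,r1:6,r2:Mul1,r3:Mul2,r4:Add2
cycle 10: stall // r0:8,r1:6,r2:Mul1,r3:Mul2,r4:Add2
cycle 11: CDB Mul1=54; stall // r0:8,r1:6,r2:54,r3:Mul2,r4:Add2
cycle 12: stall // r0:8,r1:6,r2:54,r3:Mul2,r4:Add2
cycle 13: stall // r0:8,r1:6,r2:54,r3:Mul2,r4:Add2
cycle 14: CDB Add1=69; issue ADD r4<-Add1 // r0:8,r1:6,r2:54,r3:Mul2,r4:Add1
cycle 15: stall // r0:8,r1:6,r2:54,r3:Mul2,r4:Add1
cycle 16: stall // r0:8,r1:6,r2:54,r3:Mul2,r4:Add1
cycle 17: CDB Add2=77; issue SUB r3<-Add2 // r0:8,r1:6,r2:54,r3:Add2,r4:Add1
cycle 18: - // r0:8,r1:6,r2:54,r3:Add2,r4:Add1
cycle 19: - // r0:8,r1:6,r2:54,r3:Add2,r4:Add1
cycle 20: - // r0:8,r1:6,r2:54,r3:Add2,r4:Add1
cycle 21: CDB Mul2=5929 // r0:8,r1:6,r2:54,r3:Add2,r4:Add1
cycle 22: - // r0:8,r1:6,r2:54,r3:Add2,r4:Add1
cycle 23: - // r0:8,r1:6,r2:54,r3:Add2,r4:Add1
cycle 24: CDB Add1=5935 // r0:8,r1:6,r2:54,r3:Add2,r4:5935
cycle 25: CDB Add2=-5875 // r0:8,r1:6,r2:54,r3:-5875,r4:5935

STATUS = VALUE -5875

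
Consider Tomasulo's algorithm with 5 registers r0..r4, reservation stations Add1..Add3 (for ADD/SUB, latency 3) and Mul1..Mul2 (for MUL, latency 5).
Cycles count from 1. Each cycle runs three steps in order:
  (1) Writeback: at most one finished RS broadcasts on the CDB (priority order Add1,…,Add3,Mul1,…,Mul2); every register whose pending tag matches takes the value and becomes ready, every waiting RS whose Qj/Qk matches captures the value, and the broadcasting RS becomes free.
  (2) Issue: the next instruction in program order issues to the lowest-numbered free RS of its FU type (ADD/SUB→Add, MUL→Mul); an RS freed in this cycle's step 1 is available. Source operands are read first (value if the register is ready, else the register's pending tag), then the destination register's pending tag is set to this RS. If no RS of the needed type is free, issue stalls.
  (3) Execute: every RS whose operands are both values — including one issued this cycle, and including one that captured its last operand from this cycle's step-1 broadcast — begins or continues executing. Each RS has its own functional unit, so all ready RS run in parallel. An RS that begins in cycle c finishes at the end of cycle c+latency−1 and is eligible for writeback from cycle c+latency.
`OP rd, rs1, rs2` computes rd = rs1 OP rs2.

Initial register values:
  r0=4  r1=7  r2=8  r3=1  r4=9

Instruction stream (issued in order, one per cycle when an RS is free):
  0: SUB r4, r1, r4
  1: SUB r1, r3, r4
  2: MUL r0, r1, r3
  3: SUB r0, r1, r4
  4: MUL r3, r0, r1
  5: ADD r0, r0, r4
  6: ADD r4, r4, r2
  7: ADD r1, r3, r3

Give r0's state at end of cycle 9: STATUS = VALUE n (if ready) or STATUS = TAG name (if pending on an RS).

c1: issue SUB r4<-Add1 | r0:4,r1:7,r2:8,r3:1,r4:Add1
c2: issue SUB r1<-Add2 | r0:4,r1:Add2,r2:8,r3:1,r4:Add1
c3: issue MUL r0<-Mul1 | r0:Mul1,r1:Add2,r2:8,r3:1,r4:Add1
c4: CDB Add1=-2; issue SUB r0<-Add1 | r0:Add1,r1:Add2,r2:8,r3:1,r4:-2
c5: issue MUL r3<-Mul2 | r0:Add1,r1:Add2,r2:8,r3:Mul2,r4:-2
c6: issue ADD r0<-Add3 | r0:Add3,r1:Add2,r2:8,r3:Mul2,r4:-2
c7: CDB Add2=3; issue ADD r4<-Add2 | r0:Add3,r1:3,r2:8,r3:Mul2,r4:Add2
c8: stall | r0:Add3,r1:3,r2:8,r3:Mul2,r4:Add2
c9: stall | r0:Add3,r1:3,r2:8,r3:Mul2,r4:Add2

STATUS = TAG Add3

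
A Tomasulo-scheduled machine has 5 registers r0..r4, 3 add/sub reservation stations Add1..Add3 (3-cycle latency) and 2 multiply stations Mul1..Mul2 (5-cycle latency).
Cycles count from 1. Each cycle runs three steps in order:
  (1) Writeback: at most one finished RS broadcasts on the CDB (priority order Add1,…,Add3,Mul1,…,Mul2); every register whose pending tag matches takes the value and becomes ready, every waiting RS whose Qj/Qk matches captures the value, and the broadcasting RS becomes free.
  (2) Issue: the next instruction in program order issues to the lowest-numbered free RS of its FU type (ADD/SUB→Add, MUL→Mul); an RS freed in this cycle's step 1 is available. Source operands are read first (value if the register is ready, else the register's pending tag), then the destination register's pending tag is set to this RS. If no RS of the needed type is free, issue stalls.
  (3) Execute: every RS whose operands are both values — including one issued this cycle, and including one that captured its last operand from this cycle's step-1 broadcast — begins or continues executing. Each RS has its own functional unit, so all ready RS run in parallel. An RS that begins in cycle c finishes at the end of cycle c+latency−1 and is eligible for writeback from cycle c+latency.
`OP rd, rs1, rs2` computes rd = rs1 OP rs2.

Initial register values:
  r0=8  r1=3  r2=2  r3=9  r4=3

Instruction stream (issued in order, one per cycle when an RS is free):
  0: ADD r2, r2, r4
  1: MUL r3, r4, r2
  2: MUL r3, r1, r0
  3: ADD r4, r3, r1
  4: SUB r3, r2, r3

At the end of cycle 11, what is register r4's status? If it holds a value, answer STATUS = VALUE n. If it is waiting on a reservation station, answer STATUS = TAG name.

  c1: issue ADD r2<-Add1  regs: r0:8,r1:3,r2:Add1,r3:9,r4:3
  c2: issue MUL r3<-Mul1  regs: r0:8,r1:3,r2:Add1,r3:Mul1,r4:3
  c3: issue MUL r3<-Mul2  regs: r0:8,r1:3,r2:Add1,r3:Mul2,r4:3
  c4: CDB Add1=5; issue ADD r4<-Add1  regs: r0:8,r1:3,r2:5,r3:Mul2,r4:Add1
  c5: issue SUB r3<-Add2  regs: r0:8,r1:3,r2:5,r3:Add2,r4:Add1
  c6: -  regs: r0:8,r1:3,r2:5,r3:Add2,r4:Add1
  c7: -  regs: r0:8,r1:3,r2:5,r3:Add2,r4:Add1
  c8: CDB Mul2=24  regs: r0:8,r1:3,r2:5,r3:Add2,r4:Add1
  c9: CDB Mul1=15  regs: r0:8,r1:3,r2:5,r3:Add2,r4:Add1
  c10: -  regs: r0:8,r1:3,r2:5,r3:Add2,r4:Add1
  c11: CDB Add1=27  regs: r0:8,r1:3,r2:5,r3:Add2,r4:27

STATUS = VALUE 27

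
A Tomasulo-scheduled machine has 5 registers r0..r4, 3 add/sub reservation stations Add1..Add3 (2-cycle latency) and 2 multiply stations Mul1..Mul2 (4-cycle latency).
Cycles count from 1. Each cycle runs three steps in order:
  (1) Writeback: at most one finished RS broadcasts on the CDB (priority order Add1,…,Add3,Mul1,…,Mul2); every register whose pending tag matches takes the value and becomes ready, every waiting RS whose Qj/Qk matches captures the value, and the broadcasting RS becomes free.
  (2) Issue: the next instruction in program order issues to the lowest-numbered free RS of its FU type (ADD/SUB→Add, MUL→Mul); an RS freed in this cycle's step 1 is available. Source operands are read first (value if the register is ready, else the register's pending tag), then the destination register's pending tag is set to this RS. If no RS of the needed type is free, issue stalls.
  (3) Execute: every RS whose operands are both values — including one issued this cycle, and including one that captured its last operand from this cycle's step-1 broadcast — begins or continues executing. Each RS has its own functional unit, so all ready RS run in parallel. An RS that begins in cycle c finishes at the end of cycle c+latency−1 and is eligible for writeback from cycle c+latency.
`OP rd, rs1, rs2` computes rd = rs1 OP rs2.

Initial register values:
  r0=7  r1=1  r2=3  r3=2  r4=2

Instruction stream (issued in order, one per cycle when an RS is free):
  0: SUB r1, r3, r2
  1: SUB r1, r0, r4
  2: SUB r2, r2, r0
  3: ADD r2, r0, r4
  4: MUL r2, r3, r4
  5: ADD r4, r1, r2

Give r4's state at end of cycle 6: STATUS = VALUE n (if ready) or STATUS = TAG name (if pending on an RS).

c1: issue SUB r1<-Add1 | r0:7,r1:Add1,r2:3,r3:2,r4:2
c2: issue SUB r1<-Add2 | r0:7,r1:Add2,r2:3,r3:2,r4:2
c3: CDB Add1=-1; issue SUB r2<-Add1 | r0:7,r1:Add2,r2:Add1,r3:2,r4:2
c4: CDB Add2=5; issue ADD r2<-Add2 | r0:7,r1:5,r2:Add2,r3:2,r4:2
c5: CDB Add1=-4; issue MUL r2<-Mul1 | r0:7,r1:5,r2:Mul1,r3:2,r4:2
c6: CDB Add2=9; issue ADD r4<-Add1 | r0:7,r1:5,r2:Mul1,r3:2,r4:Add1

STATUS = TAG Add1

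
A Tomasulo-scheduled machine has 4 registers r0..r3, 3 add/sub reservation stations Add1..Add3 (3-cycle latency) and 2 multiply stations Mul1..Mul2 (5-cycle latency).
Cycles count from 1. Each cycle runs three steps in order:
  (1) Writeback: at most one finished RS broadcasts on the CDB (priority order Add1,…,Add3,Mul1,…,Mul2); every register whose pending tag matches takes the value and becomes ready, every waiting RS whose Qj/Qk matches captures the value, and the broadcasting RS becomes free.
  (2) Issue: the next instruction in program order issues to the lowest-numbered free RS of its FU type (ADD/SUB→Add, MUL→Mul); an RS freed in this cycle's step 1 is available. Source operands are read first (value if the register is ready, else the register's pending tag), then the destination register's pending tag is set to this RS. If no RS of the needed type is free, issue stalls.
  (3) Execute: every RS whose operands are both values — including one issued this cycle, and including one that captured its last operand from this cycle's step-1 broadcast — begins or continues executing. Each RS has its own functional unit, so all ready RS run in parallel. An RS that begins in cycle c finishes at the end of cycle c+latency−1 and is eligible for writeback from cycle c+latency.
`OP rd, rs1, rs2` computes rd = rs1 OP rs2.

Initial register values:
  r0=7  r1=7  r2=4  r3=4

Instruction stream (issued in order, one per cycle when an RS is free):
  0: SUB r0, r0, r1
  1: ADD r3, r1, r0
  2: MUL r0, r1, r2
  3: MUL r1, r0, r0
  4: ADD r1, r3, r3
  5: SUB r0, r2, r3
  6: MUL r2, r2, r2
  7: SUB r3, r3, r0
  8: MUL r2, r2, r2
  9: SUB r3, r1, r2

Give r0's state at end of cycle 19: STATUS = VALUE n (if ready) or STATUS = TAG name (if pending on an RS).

c1: issue SUB r0<-Add1 | r0:Add1,r1:7,r2:4,r3:4
c2: issue ADD r3<-Add2 | r0:Add1,r1:7,r2:4,r3:Add2
c3: issue MUL r0<-Mul1 | r0:Mul1,r1:7,r2:4,r3:Add2
c4: CDB Add1=0; issue MUL r1<-Mul2 | r0:Mul1,r1:Mul2,r2:4,r3:Add2
c5: issue ADD r1<-Add1 | r0:Mul1,r1:Add1,r2:4,r3:Add2
c6: issue SUB r0<-Add3 | r0:Add3,r1:Add1,r2:4,r3:Add2
c7: CDB Add2=7; stall | r0:Add3,r1:Add1,r2:4,r3:7
c8: CDB Mul1=28; issue MUL r2<-Mul1 | r0:Add3,r1:Add1,r2:Mul1,r3:7
c9: issue SUB r3<-Add2 | r0:Add3,r1:Add1,r2:Mul1,r3:Add2
c10: CDB Add1=14; stall | r0:Add3,r1:14,r2:Mul1,r3:Add2
c11: CDB Add3=-3; stall | r0:-3,r1:14,r2:Mul1,r3:Add2
c12: stall | r0:-3,r1:14,r2:Mul1,r3:Add2
c13: CDB Mul1=16; issue MUL r2<-Mul1 | r0:-3,r1:14,r2:Mul1,r3:Add2
c14: CDB Add2=10; issue SUB r3<-Add1 | r0:-3,r1:14,r2:Mul1,r3:Add1
c15: CDB Mul2=784 | r0:-3,r1:14,r2:Mul1,r3:Add1
c16: - | r0:-3,r1:14,r2:Mul1,r3:Add1
c17: - | r0:-3,r1:14,r2:Mul1,r3:Add1
c18: CDB Mul1=256 | r0:-3,r1:14,r2:256,r3:Add1
c19: - | r0:-3,r1:14,r2:256,r3:Add1

STATUS = VALUE -3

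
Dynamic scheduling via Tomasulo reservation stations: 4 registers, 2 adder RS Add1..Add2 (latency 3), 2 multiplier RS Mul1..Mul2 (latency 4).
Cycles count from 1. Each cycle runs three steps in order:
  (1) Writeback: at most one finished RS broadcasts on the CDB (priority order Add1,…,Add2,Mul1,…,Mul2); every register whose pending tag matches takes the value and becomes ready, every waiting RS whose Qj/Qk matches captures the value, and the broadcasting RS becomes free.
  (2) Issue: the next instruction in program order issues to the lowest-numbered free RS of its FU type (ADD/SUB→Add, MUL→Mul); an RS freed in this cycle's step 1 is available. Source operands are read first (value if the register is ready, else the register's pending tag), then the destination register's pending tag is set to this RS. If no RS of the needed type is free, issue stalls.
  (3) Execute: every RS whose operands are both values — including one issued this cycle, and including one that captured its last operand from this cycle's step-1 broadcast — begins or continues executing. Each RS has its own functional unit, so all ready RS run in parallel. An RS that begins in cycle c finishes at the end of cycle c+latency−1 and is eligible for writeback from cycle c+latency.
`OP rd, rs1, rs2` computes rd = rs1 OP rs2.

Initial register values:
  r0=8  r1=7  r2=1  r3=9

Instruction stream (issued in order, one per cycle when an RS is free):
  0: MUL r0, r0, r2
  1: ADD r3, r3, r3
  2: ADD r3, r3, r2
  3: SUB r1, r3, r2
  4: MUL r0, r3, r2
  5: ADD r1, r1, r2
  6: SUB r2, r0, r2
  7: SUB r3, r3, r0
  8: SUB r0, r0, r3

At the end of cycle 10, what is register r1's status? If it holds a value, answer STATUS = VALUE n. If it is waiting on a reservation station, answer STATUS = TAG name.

STATUS = TAG Add2

c1: issue MUL r0<-Mul1 | r0:Mul1,r1:7,r2:1,r3:9
c2: issue ADD r3<-Add1 | r0:Mul1,r1:7,r2:1,r3:Add1
c3: issue ADD r3<-Add2 | r0:Mul1,r1:7,r2:1,r3:Add2
c4: stall | r0:Mul1,r1:7,r2:1,r3:Add2
c5: CDB Add1=18; issue SUB r1<-Add1 | r0:Mul1,r1:Add1,r2:1,r3:Add2
c6: CDB Mul1=8; issue MUL r0<-Mul1 | r0:Mul1,r1:Add1,r2:1,r3:Add2
c7: stall | r0:Mul1,r1:Add1,r2:1,r3:Add2
c8: CDB Add2=19; issue ADD r1<-Add2 | r0:Mul1,r1:Add2,r2:1,r3:19
c9: stall | r0:Mul1,r1:Add2,r2:1,r3:19
c10: stall | r0:Mul1,r1:Add2,r2:1,r3:19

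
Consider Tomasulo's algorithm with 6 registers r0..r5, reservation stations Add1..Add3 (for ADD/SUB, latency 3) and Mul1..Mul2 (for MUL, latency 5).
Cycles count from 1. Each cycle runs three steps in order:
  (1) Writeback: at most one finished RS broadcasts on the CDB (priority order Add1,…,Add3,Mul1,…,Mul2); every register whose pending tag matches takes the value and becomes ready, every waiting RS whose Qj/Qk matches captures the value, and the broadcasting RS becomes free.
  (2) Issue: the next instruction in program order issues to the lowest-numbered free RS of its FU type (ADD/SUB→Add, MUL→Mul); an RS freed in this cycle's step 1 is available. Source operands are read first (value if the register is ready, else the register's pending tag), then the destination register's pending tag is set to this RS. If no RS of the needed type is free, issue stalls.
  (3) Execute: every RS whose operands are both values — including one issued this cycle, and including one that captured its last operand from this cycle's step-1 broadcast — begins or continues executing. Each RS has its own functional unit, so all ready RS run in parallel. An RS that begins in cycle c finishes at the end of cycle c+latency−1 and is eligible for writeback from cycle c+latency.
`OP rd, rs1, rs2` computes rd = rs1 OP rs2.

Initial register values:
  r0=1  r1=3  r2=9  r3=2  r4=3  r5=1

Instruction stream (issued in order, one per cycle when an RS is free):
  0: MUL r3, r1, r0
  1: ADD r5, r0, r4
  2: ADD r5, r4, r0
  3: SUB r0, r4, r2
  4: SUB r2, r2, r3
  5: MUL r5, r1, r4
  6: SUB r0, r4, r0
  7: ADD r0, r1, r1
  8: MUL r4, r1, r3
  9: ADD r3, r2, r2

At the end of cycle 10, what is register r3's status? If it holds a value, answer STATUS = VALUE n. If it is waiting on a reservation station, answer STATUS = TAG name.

c1: issue MUL r3<-Mul1 | r0:1,r1:3,r2:9,r3:Mul1,r4:3,r5:1
c2: issue ADD r5<-Add1 | r0:1,r1:3,r2:9,r3:Mul1,r4:3,r5:Add1
c3: issue ADD r5<-Add2 | r0:1,r1:3,r2:9,r3:Mul1,r4:3,r5:Add2
c4: issue SUB r0<-Add3 | r0:Add3,r1:3,r2:9,r3:Mul1,r4:3,r5:Add2
c5: CDB Add1=4; issue SUB r2<-Add1 | r0:Add3,r1:3,r2:Add1,r3:Mul1,r4:3,r5:Add2
c6: CDB Add2=4; issue MUL r5<-Mul2 | r0:Add3,r1:3,r2:Add1,r3:Mul1,r4:3,r5:Mul2
c7: CDB Add3=-6; issue SUB r0<-Add2 | r0:Add2,r1:3,r2:Add1,r3:Mul1,r4:3,r5:Mul2
c8: CDB Mul1=3; issue ADD r0<-Add3 | r0:Add3,r1:3,r2:Add1,r3:3,r4:3,r5:Mul2
c9: issue MUL r4<-Mul1 | r0:Add3,r1:3,r2:Add1,r3:3,r4:Mul1,r5:Mul2
c10: CDB Add2=9; issue ADD r3<-Add2 | r0:Add3,r1:3,r2:Add1,r3:Add2,r4:Mul1,r5:Mul2

STATUS = TAG Add2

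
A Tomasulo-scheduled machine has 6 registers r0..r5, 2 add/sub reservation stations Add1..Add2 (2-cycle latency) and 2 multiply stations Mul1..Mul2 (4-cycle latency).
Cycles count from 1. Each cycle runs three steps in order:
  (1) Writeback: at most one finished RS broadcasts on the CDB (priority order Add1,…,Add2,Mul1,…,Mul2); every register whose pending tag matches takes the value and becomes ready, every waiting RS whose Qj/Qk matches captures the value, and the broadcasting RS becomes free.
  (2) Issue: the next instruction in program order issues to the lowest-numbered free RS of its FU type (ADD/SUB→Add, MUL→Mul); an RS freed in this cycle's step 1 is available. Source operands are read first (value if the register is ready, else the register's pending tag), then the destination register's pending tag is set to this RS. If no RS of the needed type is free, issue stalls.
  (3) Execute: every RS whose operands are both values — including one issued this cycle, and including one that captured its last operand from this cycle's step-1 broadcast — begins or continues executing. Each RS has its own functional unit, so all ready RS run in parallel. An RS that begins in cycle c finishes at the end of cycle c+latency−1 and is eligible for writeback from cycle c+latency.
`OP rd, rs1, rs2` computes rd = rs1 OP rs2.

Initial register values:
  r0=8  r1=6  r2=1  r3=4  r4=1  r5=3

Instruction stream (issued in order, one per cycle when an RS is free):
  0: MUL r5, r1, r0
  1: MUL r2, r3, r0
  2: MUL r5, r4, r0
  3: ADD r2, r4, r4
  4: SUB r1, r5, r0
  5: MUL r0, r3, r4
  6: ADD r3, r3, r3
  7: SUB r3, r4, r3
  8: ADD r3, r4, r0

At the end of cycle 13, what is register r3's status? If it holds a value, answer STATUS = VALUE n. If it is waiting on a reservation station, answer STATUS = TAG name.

cycle 1: issue MUL r5<-Mul1 // r0:8,r1:6,r2:1,r3:4,r4:1,r5:Mul1
cycle 2: issue MUL r2<-Mul2 // r0:8,r1:6,r2:Mul2,r3:4,r4:1,r5:Mul1
cycle 3: stall // r0:8,r1:6,r2:Mul2,r3:4,r4:1,r5:Mul1
cycle 4: stall // r0:8,r1:6,r2:Mul2,r3:4,r4:1,r5:Mul1
cycle 5: CDB Mul1=48; issue MUL r5<-Mul1 // r0:8,r1:6,r2:Mul2,r3:4,r4:1,r5:Mul1
cycle 6: CDB Mul2=32; issue ADD r2<-Add1 // r0:8,r1:6,r2:Add1,r3:4,r4:1,r5:Mul1
cycle 7: issue SUB r1<-Add2 // r0:8,r1:Add2,r2:Add1,r3:4,r4:1,r5:Mul1
cycle 8: CDB Add1=2; issue MUL r0<-Mul2 // r0:Mul2,r1:Add2,r2:2,r3:4,r4:1,r5:Mul1
cycle 9: CDB Mul1=8; issue ADD r3<-Add1 // r0:Mul2,r1:Add2,r2:2,r3:Add1,r4:1,r5:8
cycle 10: stall // r0:Mul2,r1:Add2,r2:2,r3:Add1,r4:1,r5:8
cycle 11: CDB Add1=8; issue SUB r3<-Add1 // r0:Mul2,r1:Add2,r2:2,r3:Add1,r4:1,r5:8
cycle 12: CDB Add2=0; issue ADD r3<-Add2 // r0:Mul2,r1:0,r2:2,r3:Add2,r4:1,r5:8
cycle 13: CDB Add1=-7 // r0:Mul2,r1:0,r2:2,r3:Add2,r4:1,r5:8

STATUS = TAG Add2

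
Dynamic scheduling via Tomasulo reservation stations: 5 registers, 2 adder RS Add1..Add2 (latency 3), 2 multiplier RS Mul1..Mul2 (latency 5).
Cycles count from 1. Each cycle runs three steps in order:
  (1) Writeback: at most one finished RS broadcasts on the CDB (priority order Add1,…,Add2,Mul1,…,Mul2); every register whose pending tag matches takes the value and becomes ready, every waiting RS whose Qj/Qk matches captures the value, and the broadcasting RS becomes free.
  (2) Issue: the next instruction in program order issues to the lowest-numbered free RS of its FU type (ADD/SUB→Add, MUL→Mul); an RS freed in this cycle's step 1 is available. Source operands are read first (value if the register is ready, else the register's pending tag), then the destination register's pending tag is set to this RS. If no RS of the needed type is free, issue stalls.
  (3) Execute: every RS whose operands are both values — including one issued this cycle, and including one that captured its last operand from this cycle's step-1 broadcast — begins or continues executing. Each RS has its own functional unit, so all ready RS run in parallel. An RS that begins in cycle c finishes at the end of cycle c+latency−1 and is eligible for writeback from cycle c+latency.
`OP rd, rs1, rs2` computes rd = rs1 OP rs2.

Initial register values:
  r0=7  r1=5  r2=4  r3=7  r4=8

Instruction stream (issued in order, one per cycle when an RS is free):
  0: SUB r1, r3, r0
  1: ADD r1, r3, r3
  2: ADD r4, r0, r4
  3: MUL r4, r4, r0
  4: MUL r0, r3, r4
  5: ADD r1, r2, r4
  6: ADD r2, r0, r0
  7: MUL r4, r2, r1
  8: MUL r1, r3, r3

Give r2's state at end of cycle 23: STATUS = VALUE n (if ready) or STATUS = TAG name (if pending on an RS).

STATUS = VALUE 1470

  c1: issue SUB r1<-Add1  regs: r0:7,r1:Add1,r2:4,r3:7,r4:8
  c2: issue ADD r1<-Add2  regs: r0:7,r1:Add2,r2:4,r3:7,r4:8
  c3: stall  regs: r0:7,r1:Add2,r2:4,r3:7,r4:8
  c4: CDB Add1=0; issue ADD r4<-Add1  regs: r0:7,r1:Add2,r2:4,r3:7,r4:Add1
  c5: CDB Add2=14; issue MUL r4<-Mul1  regs: r0:7,r1:14,r2:4,r3:7,r4:Mul1
  c6: issue MUL r0<-Mul2  regs: r0:Mul2,r1:14,r2:4,r3:7,r4:Mul1
  c7: CDB Add1=15; issue ADD r1<-Add1  regs: r0:Mul2,r1:Add1,r2:4,r3:7,r4:Mul1
  c8: issue ADD r2<-Add2  regs: r0:Mul2,r1:Add1,r2:Add2,r3:7,r4:Mul1
  c9: stall  regs: r0:Mul2,r1:Add1,r2:Add2,r3:7,r4:Mul1
  c10: stall  regs: r0:Mul2,r1:Add1,r2:Add2,r3:7,r4:Mul1
  c11: stall  regs: r0:Mul2,r1:Add1,r2:Add2,r3:7,r4:Mul1
  c12: CDB Mul1=105; issue MUL r4<-Mul1  regs: r0:Mul2,r1:Add1,r2:Add2,r3:7,r4:Mul1
  c13: stall  regs: r0:Mul2,r1:Add1,r2:Add2,r3:7,r4:Mul1
  c14: stall  regs: r0:Mul2,r1:Add1,r2:Add2,r3:7,r4:Mul1
  c15: CDB Add1=109; stall  regs: r0:Mul2,r1:109,r2:Add2,r3:7,r4:Mul1
  c16: stall  regs: r0:Mul2,r1:109,r2:Add2,r3:7,r4:Mul1
  c17: CDB Mul2=735; issue MUL r1<-Mul2  regs: r0:735,r1:Mul2,r2:Add2,r3:7,r4:Mul1
  c18: -  regs: r0:735,r1:Mul2,r2:Add2,r3:7,r4:Mul1
  c19: -  regs: r0:735,r1:Mul2,r2:Add2,r3:7,r4:Mul1
  c20: CDB Add2=1470  regs: r0:735,r1:Mul2,r2:1470,r3:7,r4:Mul1
  c21: -  regs: r0:735,r1:Mul2,r2:1470,r3:7,r4:Mul1
  c22: CDB Mul2=49  regs: r0:735,r1:49,r2:1470,r3:7,r4:Mul1
  c23: -  regs: r0:735,r1:49,r2:1470,r3:7,r4:Mul1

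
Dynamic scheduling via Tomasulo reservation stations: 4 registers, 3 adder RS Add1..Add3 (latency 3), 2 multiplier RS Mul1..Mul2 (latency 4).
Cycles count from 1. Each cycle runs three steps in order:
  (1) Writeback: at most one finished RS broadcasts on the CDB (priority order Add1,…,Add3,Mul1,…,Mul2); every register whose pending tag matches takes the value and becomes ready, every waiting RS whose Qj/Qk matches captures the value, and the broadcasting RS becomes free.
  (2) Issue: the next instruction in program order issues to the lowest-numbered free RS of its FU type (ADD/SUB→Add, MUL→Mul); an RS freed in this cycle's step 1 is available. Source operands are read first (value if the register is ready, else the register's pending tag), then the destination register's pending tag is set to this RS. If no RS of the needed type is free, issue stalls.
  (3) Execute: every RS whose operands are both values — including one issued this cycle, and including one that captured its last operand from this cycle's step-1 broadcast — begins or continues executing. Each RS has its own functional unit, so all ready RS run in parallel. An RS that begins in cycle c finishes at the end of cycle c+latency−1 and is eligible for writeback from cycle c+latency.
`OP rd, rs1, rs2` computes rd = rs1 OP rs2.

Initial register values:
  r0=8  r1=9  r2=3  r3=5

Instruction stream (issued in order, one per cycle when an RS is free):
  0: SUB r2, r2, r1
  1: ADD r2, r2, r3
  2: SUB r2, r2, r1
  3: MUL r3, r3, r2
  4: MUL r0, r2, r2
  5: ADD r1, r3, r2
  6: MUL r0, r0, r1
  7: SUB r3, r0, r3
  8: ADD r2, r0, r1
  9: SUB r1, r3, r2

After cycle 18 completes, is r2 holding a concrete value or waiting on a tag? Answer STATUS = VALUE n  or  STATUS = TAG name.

c1: issue SUB r2<-Add1 | r0:8,r1:9,r2:Add1,r3:5
c2: issue ADD r2<-Add2 | r0:8,r1:9,r2:Add2,r3:5
c3: issue SUB r2<-Add3 | r0:8,r1:9,r2:Add3,r3:5
c4: CDB Add1=-6; issue MUL r3<-Mul1 | r0:8,r1:9,r2:Add3,r3:Mul1
c5: issue MUL r0<-Mul2 | r0:Mul2,r1:9,r2:Add3,r3:Mul1
c6: issue ADD r1<-Add1 | r0:Mul2,r1:Add1,r2:Add3,r3:Mul1
c7: CDB Add2=-1; stall | r0:Mul2,r1:Add1,r2:Add3,r3:Mul1
c8: stall | r0:Mul2,r1:Add1,r2:Add3,r3:Mul1
c9: stall | r0:Mul2,r1:Add1,r2:Add3,r3:Mul1
c10: CDB Add3=-10; stall | r0:Mul2,r1:Add1,r2:-10,r3:Mul1
c11: stall | r0:Mul2,r1:Add1,r2:-10,r3:Mul1
c12: stall | r0:Mul2,r1:Add1,r2:-10,r3:Mul1
c13: stall | r0:Mul2,r1:Add1,r2:-10,r3:Mul1
c14: CDB Mul1=-50; issue MUL r0<-Mul1 | r0:Mul1,r1:Add1,r2:-10,r3:-50
c15: CDB Mul2=100; issue SUB r3<-Add2 | r0:Mul1,r1:Add1,r2:-10,r3:Add2
c16: issue ADD r2<-Add3 | r0:Mul1,r1:Add1,r2:Add3,r3:Add2
c17: CDB Add1=-60; issue SUB r1<-Add1 | r0:Mul1,r1:Add1,r2:Add3,r3:Add2
c18: - | r0:Mul1,r1:Add1,r2:Add3,r3:Add2

STATUS = TAG Add3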